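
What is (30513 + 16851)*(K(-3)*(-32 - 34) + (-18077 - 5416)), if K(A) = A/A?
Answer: -1115848476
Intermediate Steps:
K(A) = 1
(30513 + 16851)*(K(-3)*(-32 - 34) + (-18077 - 5416)) = (30513 + 16851)*(1*(-32 - 34) + (-18077 - 5416)) = 47364*(1*(-66) - 23493) = 47364*(-66 - 23493) = 47364*(-23559) = -1115848476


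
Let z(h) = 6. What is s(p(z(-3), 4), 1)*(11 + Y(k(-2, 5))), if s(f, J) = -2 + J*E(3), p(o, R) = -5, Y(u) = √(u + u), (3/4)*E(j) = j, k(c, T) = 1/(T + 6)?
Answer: 22 + 2*√22/11 ≈ 22.853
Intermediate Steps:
k(c, T) = 1/(6 + T)
E(j) = 4*j/3
Y(u) = √2*√u (Y(u) = √(2*u) = √2*√u)
s(f, J) = -2 + 4*J (s(f, J) = -2 + J*((4/3)*3) = -2 + J*4 = -2 + 4*J)
s(p(z(-3), 4), 1)*(11 + Y(k(-2, 5))) = (-2 + 4*1)*(11 + √2*√(1/(6 + 5))) = (-2 + 4)*(11 + √2*√(1/11)) = 2*(11 + √2*√(1/11)) = 2*(11 + √2*(√11/11)) = 2*(11 + √22/11) = 22 + 2*√22/11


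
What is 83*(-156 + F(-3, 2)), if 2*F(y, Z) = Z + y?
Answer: -25979/2 ≈ -12990.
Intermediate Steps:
F(y, Z) = Z/2 + y/2 (F(y, Z) = (Z + y)/2 = Z/2 + y/2)
83*(-156 + F(-3, 2)) = 83*(-156 + ((½)*2 + (½)*(-3))) = 83*(-156 + (1 - 3/2)) = 83*(-156 - ½) = 83*(-313/2) = -25979/2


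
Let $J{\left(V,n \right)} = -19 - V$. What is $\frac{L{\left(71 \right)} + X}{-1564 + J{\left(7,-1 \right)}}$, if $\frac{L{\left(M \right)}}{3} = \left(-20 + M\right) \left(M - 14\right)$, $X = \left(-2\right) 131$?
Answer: $- \frac{8459}{1590} \approx -5.3201$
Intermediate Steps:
$X = -262$
$L{\left(M \right)} = 3 \left(-20 + M\right) \left(-14 + M\right)$ ($L{\left(M \right)} = 3 \left(-20 + M\right) \left(M - 14\right) = 3 \left(-20 + M\right) \left(-14 + M\right)$)
$\frac{L{\left(71 \right)} + X}{-1564 + J{\left(7,-1 \right)}} = \frac{\left(840 - 7242 + 3 \cdot 71^{2}\right) - 262}{-1564 - 26} = \frac{\left(840 - 7242 + 3 \cdot 5041\right) - 262}{-1564 - 26} = \frac{\left(840 - 7242 + 15123\right) - 262}{-1564 - 26} = \frac{8721 - 262}{-1590} = 8459 \left(- \frac{1}{1590}\right) = - \frac{8459}{1590}$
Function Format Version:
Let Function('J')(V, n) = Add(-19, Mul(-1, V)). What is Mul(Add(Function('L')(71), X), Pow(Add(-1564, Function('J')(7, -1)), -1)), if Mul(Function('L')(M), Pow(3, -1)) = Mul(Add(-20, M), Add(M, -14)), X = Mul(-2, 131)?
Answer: Rational(-8459, 1590) ≈ -5.3201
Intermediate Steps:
X = -262
Function('L')(M) = Mul(3, Add(-20, M), Add(-14, M)) (Function('L')(M) = Mul(3, Mul(Add(-20, M), Add(M, -14))) = Mul(3, Mul(Add(-20, M), Add(-14, M))) = Mul(3, Add(-20, M), Add(-14, M)))
Mul(Add(Function('L')(71), X), Pow(Add(-1564, Function('J')(7, -1)), -1)) = Mul(Add(Add(840, Mul(-102, 71), Mul(3, Pow(71, 2))), -262), Pow(Add(-1564, Add(-19, Mul(-1, 7))), -1)) = Mul(Add(Add(840, -7242, Mul(3, 5041)), -262), Pow(Add(-1564, Add(-19, -7)), -1)) = Mul(Add(Add(840, -7242, 15123), -262), Pow(Add(-1564, -26), -1)) = Mul(Add(8721, -262), Pow(-1590, -1)) = Mul(8459, Rational(-1, 1590)) = Rational(-8459, 1590)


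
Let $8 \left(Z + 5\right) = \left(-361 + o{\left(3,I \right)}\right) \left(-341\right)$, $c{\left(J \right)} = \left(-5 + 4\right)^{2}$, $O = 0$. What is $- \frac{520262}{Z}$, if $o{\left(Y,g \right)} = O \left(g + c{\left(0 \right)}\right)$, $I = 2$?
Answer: $- \frac{4162096}{123061} \approx -33.821$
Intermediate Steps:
$c{\left(J \right)} = 1$ ($c{\left(J \right)} = \left(-1\right)^{2} = 1$)
$o{\left(Y,g \right)} = 0$ ($o{\left(Y,g \right)} = 0 \left(g + 1\right) = 0 \left(1 + g\right) = 0$)
$Z = \frac{123061}{8}$ ($Z = -5 + \frac{\left(-361 + 0\right) \left(-341\right)}{8} = -5 + \frac{\left(-361\right) \left(-341\right)}{8} = -5 + \frac{1}{8} \cdot 123101 = -5 + \frac{123101}{8} = \frac{123061}{8} \approx 15383.0$)
$- \frac{520262}{Z} = - \frac{520262}{\frac{123061}{8}} = \left(-520262\right) \frac{8}{123061} = - \frac{4162096}{123061}$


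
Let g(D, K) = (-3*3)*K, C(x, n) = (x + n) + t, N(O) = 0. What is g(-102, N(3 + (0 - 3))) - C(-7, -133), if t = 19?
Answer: 121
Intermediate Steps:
C(x, n) = 19 + n + x (C(x, n) = (x + n) + 19 = (n + x) + 19 = 19 + n + x)
g(D, K) = -9*K
g(-102, N(3 + (0 - 3))) - C(-7, -133) = -9*0 - (19 - 133 - 7) = 0 - 1*(-121) = 0 + 121 = 121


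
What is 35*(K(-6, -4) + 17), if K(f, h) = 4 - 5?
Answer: 560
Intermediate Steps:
K(f, h) = -1
35*(K(-6, -4) + 17) = 35*(-1 + 17) = 35*16 = 560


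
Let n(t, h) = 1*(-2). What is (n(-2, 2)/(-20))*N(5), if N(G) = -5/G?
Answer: -1/10 ≈ -0.10000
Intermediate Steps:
n(t, h) = -2
(n(-2, 2)/(-20))*N(5) = (-2/(-20))*(-5/5) = (-2*(-1/20))*(-5*1/5) = (1/10)*(-1) = -1/10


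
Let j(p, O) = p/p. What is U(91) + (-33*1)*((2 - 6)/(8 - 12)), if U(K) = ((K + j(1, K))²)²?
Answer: 71639263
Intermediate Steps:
j(p, O) = 1
U(K) = (1 + K)⁴ (U(K) = ((K + 1)²)² = ((1 + K)²)² = (1 + K)⁴)
U(91) + (-33*1)*((2 - 6)/(8 - 12)) = (1 + 91)⁴ + (-33*1)*((2 - 6)/(8 - 12)) = 92⁴ - (-132)/(-4) = 71639296 - (-132)*(-1)/4 = 71639296 - 33*1 = 71639296 - 33 = 71639263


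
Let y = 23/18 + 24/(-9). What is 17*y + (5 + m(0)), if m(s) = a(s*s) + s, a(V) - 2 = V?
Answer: -299/18 ≈ -16.611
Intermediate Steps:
a(V) = 2 + V
m(s) = 2 + s + s² (m(s) = (2 + s*s) + s = (2 + s²) + s = 2 + s + s²)
y = -25/18 (y = 23*(1/18) + 24*(-⅑) = 23/18 - 8/3 = -25/18 ≈ -1.3889)
17*y + (5 + m(0)) = 17*(-25/18) + (5 + (2 + 0 + 0²)) = -425/18 + (5 + (2 + 0 + 0)) = -425/18 + (5 + 2) = -425/18 + 7 = -299/18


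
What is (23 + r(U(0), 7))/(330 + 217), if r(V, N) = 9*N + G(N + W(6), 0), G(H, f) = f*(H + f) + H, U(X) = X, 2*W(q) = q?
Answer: 96/547 ≈ 0.17550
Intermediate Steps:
W(q) = q/2
G(H, f) = H + f*(H + f)
r(V, N) = 3 + 10*N (r(V, N) = 9*N + ((N + (½)*6) + 0² + (N + (½)*6)*0) = 9*N + ((N + 3) + 0 + (N + 3)*0) = 9*N + ((3 + N) + 0 + (3 + N)*0) = 9*N + ((3 + N) + 0 + 0) = 9*N + (3 + N) = 3 + 10*N)
(23 + r(U(0), 7))/(330 + 217) = (23 + (3 + 10*7))/(330 + 217) = (23 + (3 + 70))/547 = (23 + 73)*(1/547) = 96*(1/547) = 96/547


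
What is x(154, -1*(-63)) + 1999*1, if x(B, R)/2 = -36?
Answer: 1927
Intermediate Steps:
x(B, R) = -72 (x(B, R) = 2*(-36) = -72)
x(154, -1*(-63)) + 1999*1 = -72 + 1999*1 = -72 + 1999 = 1927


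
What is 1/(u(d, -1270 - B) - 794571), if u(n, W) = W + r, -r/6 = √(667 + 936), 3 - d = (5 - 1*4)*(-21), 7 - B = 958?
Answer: -397445/315925027196 + 3*√1603/315925027196 ≈ -1.2577e-6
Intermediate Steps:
B = -951 (B = 7 - 1*958 = 7 - 958 = -951)
d = 24 (d = 3 - (5 - 1*4)*(-21) = 3 - (5 - 4)*(-21) = 3 - (-21) = 3 - 1*(-21) = 3 + 21 = 24)
r = -6*√1603 (r = -6*√(667 + 936) = -6*√1603 ≈ -240.22)
u(n, W) = W - 6*√1603
1/(u(d, -1270 - B) - 794571) = 1/(((-1270 - 1*(-951)) - 6*√1603) - 794571) = 1/(((-1270 + 951) - 6*√1603) - 794571) = 1/((-319 - 6*√1603) - 794571) = 1/(-794890 - 6*√1603)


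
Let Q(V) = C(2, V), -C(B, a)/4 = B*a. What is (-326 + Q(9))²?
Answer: 158404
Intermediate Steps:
C(B, a) = -4*B*a
Q(V) = -8*V (Q(V) = -4*2*V = -8*V)
(-326 + Q(9))² = (-326 - 8*9)² = (-326 - 72)² = (-398)² = 158404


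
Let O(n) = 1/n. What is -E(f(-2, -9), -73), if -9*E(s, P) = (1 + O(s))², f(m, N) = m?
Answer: 1/36 ≈ 0.027778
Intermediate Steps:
O(n) = 1/n
E(s, P) = -(1 + 1/s)²/9
-E(f(-2, -9), -73) = -(-1)*(1 - 2)²/(9*(-2)²) = -(-1)*(-1)²/(9*4) = -(-1)/(9*4) = -1*(-1/36) = 1/36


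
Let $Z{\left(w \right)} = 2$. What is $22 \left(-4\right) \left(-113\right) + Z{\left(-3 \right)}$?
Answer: $9946$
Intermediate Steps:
$22 \left(-4\right) \left(-113\right) + Z{\left(-3 \right)} = 22 \left(-4\right) \left(-113\right) + 2 = \left(-88\right) \left(-113\right) + 2 = 9944 + 2 = 9946$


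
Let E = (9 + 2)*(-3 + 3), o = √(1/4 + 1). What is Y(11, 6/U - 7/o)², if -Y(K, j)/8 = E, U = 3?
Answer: 0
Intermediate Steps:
o = √5/2 (o = √(¼ + 1) = √(5/4) = √5/2 ≈ 1.1180)
E = 0 (E = 11*0 = 0)
Y(K, j) = 0 (Y(K, j) = -8*0 = 0)
Y(11, 6/U - 7/o)² = 0² = 0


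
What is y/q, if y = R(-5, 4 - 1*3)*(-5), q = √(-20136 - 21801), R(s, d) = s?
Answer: -25*I*√41937/41937 ≈ -0.12208*I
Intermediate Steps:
q = I*√41937 (q = √(-41937) = I*√41937 ≈ 204.79*I)
y = 25 (y = -5*(-5) = 25)
y/q = 25/((I*√41937)) = 25*(-I*√41937/41937) = -25*I*√41937/41937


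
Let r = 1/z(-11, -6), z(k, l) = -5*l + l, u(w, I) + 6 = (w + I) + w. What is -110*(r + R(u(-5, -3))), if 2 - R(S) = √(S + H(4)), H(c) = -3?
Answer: -2695/12 + 110*I*√22 ≈ -224.58 + 515.95*I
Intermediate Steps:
u(w, I) = -6 + I + 2*w (u(w, I) = -6 + ((w + I) + w) = -6 + ((I + w) + w) = -6 + (I + 2*w) = -6 + I + 2*w)
z(k, l) = -4*l
r = 1/24 (r = 1/(-4*(-6)) = 1/24 ≈ 0.041667)
R(S) = 2 - √(-3 + S) (R(S) = 2 - √(S - 3) = 2 - √(-3 + S))
-110*(r + R(u(-5, -3))) = -110*(1/24 + (2 - √(-3 + (-6 - 3 + 2*(-5))))) = -110*(1/24 + (2 - √(-3 + (-6 - 3 - 10)))) = -110*(1/24 + (2 - √(-3 - 19))) = -110*(1/24 + (2 - √(-22))) = -110*(1/24 + (2 - I*√22)) = -110*(49/24 - I*√22) = -2695/12 + 110*I*√22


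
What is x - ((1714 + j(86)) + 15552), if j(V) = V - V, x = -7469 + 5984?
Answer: -18751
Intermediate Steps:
x = -1485
j(V) = 0
x - ((1714 + j(86)) + 15552) = -1485 - ((1714 + 0) + 15552) = -1485 - (1714 + 15552) = -1485 - 1*17266 = -1485 - 17266 = -18751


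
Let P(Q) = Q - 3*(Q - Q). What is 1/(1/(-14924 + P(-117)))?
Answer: -15041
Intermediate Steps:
P(Q) = Q (P(Q) = Q - 3*0 = Q + 0 = Q)
1/(1/(-14924 + P(-117))) = 1/(1/(-14924 - 117)) = 1/(1/(-15041)) = 1/(-1/15041) = -15041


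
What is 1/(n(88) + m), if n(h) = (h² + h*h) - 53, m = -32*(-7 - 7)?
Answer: 1/15883 ≈ 6.2960e-5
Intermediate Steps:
m = 448 (m = -32*(-14) = 448)
n(h) = -53 + 2*h² (n(h) = (h² + h²) - 53 = 2*h² - 53 = -53 + 2*h²)
1/(n(88) + m) = 1/((-53 + 2*88²) + 448) = 1/((-53 + 2*7744) + 448) = 1/((-53 + 15488) + 448) = 1/(15435 + 448) = 1/15883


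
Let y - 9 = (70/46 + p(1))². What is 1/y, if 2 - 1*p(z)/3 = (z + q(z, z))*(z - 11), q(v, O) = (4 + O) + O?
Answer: 529/25034770 ≈ 2.1131e-5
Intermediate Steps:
q(v, O) = 4 + 2*O
p(z) = 6 - 3*(-11 + z)*(4 + 3*z) (p(z) = 6 - 3*(z + (4 + 2*z))*(z - 11) = 6 - 3*(4 + 3*z)*(-11 + z) = 6 - 3*(-11 + z)*(4 + 3*z))
y = 25034770/529 (y = 9 + (70/46 + (138 - 9*1² + 87*1))² = 9 + (70*(1/46) + (138 - 9*1 + 87))² = 9 + (35/23 + (138 - 9 + 87))² = 9 + (35/23 + 216)² = 9 + (5003/23)² = 9 + 25030009/529 = 25034770/529 ≈ 47325.)
1/y = 1/(25034770/529) = 529/25034770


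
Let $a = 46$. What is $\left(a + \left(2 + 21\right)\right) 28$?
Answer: $1932$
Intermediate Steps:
$\left(a + \left(2 + 21\right)\right) 28 = \left(46 + \left(2 + 21\right)\right) 28 = \left(46 + 23\right) 28 = 69 \cdot 28 = 1932$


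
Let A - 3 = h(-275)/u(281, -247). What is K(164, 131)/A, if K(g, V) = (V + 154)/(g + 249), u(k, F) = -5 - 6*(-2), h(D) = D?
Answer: -285/14986 ≈ -0.019018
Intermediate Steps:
u(k, F) = 7 (u(k, F) = -5 + 12 = 7)
K(g, V) = (154 + V)/(249 + g)
A = -254/7 (A = 3 - 275/7 = -254/7 ≈ -36.286)
K(164, 131)/A = ((154 + 131)/(249 + 164))/(-254/7) = (285/413)*(-7/254) = -285/14986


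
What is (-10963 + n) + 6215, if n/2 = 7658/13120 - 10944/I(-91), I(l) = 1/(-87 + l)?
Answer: 12763520309/3280 ≈ 3.8913e+6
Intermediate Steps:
n = 12779093749/3280 (n = 2*(7658/13120 - 10944/(1/(-87 - 91))) = 2*(7658*(1/13120) - 10944/(1/(-178))) = 2*(3829/6560 - 10944/(-1/178)) = 2*(3829/6560 - 10944*(-178)) = 2*(3829/6560 + 1948032) = 2*(12779093749/6560) = 12779093749/3280 ≈ 3.8961e+6)
(-10963 + n) + 6215 = (-10963 + 12779093749/3280) + 6215 = 12743135109/3280 + 6215 = 12763520309/3280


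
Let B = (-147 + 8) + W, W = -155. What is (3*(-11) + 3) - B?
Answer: 264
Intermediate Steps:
B = -294 (B = (-147 + 8) - 155 = -139 - 155 = -294)
(3*(-11) + 3) - B = (3*(-11) + 3) - 1*(-294) = (-33 + 3) + 294 = -30 + 294 = 264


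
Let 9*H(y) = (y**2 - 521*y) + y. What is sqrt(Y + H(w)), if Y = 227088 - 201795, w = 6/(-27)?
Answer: 7*sqrt(376489)/27 ≈ 159.08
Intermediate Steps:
w = -2/9 (w = -1/27*6 = -2/9 ≈ -0.22222)
H(y) = -520*y/9 + y**2/9 (H(y) = ((y**2 - 521*y) + y)/9 = (y**2 - 520*y)/9 = -520*y/9 + y**2/9)
Y = 25293
sqrt(Y + H(w)) = sqrt(25293 + (1/9)*(-2/9)*(-520 - 2/9)) = sqrt(25293 + (1/9)*(-2/9)*(-4682/9)) = sqrt(25293 + 9364/729) = sqrt(18447961/729) = 7*sqrt(376489)/27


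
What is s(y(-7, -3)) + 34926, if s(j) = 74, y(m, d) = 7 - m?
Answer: 35000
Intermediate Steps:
s(y(-7, -3)) + 34926 = 74 + 34926 = 35000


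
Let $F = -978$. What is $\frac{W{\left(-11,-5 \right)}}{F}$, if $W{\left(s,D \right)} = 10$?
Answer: $- \frac{5}{489} \approx -0.010225$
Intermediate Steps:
$\frac{W{\left(-11,-5 \right)}}{F} = \frac{10}{-978} = 10 \left(- \frac{1}{978}\right) = - \frac{5}{489}$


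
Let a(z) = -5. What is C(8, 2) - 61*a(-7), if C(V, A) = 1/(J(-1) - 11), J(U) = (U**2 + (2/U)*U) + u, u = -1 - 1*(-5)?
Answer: 1219/4 ≈ 304.75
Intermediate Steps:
u = 4 (u = -1 + 5 = 4)
J(U) = 6 + U**2 (J(U) = (U**2 + (2/U)*U) + 4 = (U**2 + 2) + 4 = (2 + U**2) + 4 = 6 + U**2)
C(V, A) = -1/4 (C(V, A) = 1/((6 + (-1)**2) - 11) = 1/((6 + 1) - 11) = 1/(7 - 11) = 1/(-4) = -1/4)
C(8, 2) - 61*a(-7) = -1/4 - 61*(-5) = -1/4 + 305 = 1219/4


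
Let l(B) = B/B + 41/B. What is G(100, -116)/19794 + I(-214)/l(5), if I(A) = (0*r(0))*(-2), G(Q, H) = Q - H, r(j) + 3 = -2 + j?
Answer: 36/3299 ≈ 0.010912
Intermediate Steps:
r(j) = -5 + j (r(j) = -3 + (-2 + j) = -5 + j)
l(B) = 1 + 41/B
I(A) = 0 (I(A) = (0*(-5 + 0))*(-2) = (0*(-5))*(-2) = 0*(-2) = 0)
G(100, -116)/19794 + I(-214)/l(5) = (100 - 1*(-116))/19794 + 0/(((41 + 5)/5)) = (100 + 116)*(1/19794) + 0/(((⅕)*46)) = 216*(1/19794) + 0/(46/5) = 36/3299 + 0*(5/46) = 36/3299 + 0 = 36/3299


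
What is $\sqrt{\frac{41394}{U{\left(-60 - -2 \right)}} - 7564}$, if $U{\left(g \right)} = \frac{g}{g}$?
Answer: $\sqrt{33830} \approx 183.93$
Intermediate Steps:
$U{\left(g \right)} = 1$
$\sqrt{\frac{41394}{U{\left(-60 - -2 \right)}} - 7564} = \sqrt{\frac{41394}{1} - 7564} = \sqrt{41394 \cdot 1 - 7564} = \sqrt{41394 - 7564} = \sqrt{33830}$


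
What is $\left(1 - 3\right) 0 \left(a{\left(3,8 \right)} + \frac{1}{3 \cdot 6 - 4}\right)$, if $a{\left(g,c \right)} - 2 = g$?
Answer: $0$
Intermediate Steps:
$a{\left(g,c \right)} = 2 + g$
$\left(1 - 3\right) 0 \left(a{\left(3,8 \right)} + \frac{1}{3 \cdot 6 - 4}\right) = \left(1 - 3\right) 0 \left(\left(2 + 3\right) + \frac{1}{3 \cdot 6 - 4}\right) = \left(-2\right) 0 \left(5 + \frac{1}{18 - 4}\right) = 0 \left(5 + \frac{1}{14}\right) = 0 \cdot \frac{71}{14} = 0$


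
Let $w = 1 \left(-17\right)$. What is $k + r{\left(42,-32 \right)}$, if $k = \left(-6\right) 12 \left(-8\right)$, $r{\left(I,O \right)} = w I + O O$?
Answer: $886$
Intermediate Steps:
$w = -17$
$r{\left(I,O \right)} = O^{2} - 17 I$ ($r{\left(I,O \right)} = - 17 I + O O = - 17 I + O^{2} = O^{2} - 17 I$)
$k = 576$ ($k = \left(-72\right) \left(-8\right) = 576$)
$k + r{\left(42,-32 \right)} = 576 + \left(\left(-32\right)^{2} - 714\right) = 576 + \left(1024 - 714\right) = 576 + 310 = 886$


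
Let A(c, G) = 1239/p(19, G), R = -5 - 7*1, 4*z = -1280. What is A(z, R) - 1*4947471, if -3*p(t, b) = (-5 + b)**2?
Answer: -1429822836/289 ≈ -4.9475e+6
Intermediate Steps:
z = -320 (z = (1/4)*(-1280) = -320)
R = -12 (R = -5 - 7 = -12)
p(t, b) = -(-5 + b)**2/3
A(c, G) = -3717/(-5 + G)**2 (A(c, G) = 1239/((-(-5 + G)**2/3)) = 1239*(-3/(-5 + G)**2) = -3717/(-5 + G)**2)
A(z, R) - 1*4947471 = -3717/(-5 - 12)**2 - 1*4947471 = -3717/(-17)**2 - 4947471 = -3717*1/289 - 4947471 = -3717/289 - 4947471 = -1429822836/289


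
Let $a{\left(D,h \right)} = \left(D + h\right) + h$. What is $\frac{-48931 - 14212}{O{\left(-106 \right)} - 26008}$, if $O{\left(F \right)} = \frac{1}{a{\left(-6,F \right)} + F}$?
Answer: $\frac{20458332}{8426593} \approx 2.4278$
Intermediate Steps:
$a{\left(D,h \right)} = D + 2 h$
$O{\left(F \right)} = \frac{1}{-6 + 3 F}$ ($O{\left(F \right)} = \frac{1}{\left(-6 + 2 F\right) + F} = \frac{1}{-6 + 3 F}$)
$\frac{-48931 - 14212}{O{\left(-106 \right)} - 26008} = \frac{-48931 - 14212}{\frac{1}{3 \left(-2 - 106\right)} - 26008} = - \frac{63143}{\frac{1}{3 \left(-108\right)} - 26008} = - \frac{63143}{\frac{1}{3} \left(- \frac{1}{108}\right) - 26008} = - \frac{63143}{- \frac{1}{324} - 26008} = - \frac{63143}{- \frac{8426593}{324}} = \left(-63143\right) \left(- \frac{324}{8426593}\right) = \frac{20458332}{8426593}$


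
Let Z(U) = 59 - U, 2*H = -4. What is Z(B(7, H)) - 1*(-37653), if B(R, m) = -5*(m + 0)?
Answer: 37702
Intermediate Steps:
H = -2 (H = (½)*(-4) = -2)
B(R, m) = -5*m
Z(B(7, H)) - 1*(-37653) = (59 - (-5)*(-2)) - 1*(-37653) = (59 - 1*10) + 37653 = (59 - 10) + 37653 = 49 + 37653 = 37702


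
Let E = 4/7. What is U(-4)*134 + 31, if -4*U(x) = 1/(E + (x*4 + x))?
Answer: 8901/272 ≈ 32.724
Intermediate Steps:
E = 4/7 (E = 4*(⅐) = 4/7 ≈ 0.57143)
U(x) = -1/(4*(4/7 + 5*x)) (U(x) = -1/(4*(4/7 + (x*4 + x))) = -1/(4*(4/7 + (4*x + x))) = -1/(4*(4/7 + 5*x)))
U(-4)*134 + 31 = -7/(16 + 140*(-4))*134 + 31 = -7/(16 - 560)*134 + 31 = -7/(-544)*134 + 31 = -7*(-1/544)*134 + 31 = (7/544)*134 + 31 = 469/272 + 31 = 8901/272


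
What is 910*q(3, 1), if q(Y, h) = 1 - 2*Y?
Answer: -4550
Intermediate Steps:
910*q(3, 1) = 910*(1 - 2*3) = 910*(1 - 6) = 910*(-5) = -4550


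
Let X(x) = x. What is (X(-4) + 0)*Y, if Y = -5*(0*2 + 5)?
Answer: 100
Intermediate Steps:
Y = -25 (Y = -5*(0 + 5) = -5*5 = -25)
(X(-4) + 0)*Y = (-4 + 0)*(-25) = -4*(-25) = 100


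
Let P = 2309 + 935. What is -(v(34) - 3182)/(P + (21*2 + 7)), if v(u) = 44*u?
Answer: 1686/3293 ≈ 0.51200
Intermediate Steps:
P = 3244
-(v(34) - 3182)/(P + (21*2 + 7)) = -(44*34 - 3182)/(3244 + (21*2 + 7)) = -(1496 - 3182)/(3244 + (42 + 7)) = -(-1686)/(3244 + 49) = -(-1686)/3293 = -1*(-1686/3293) = 1686/3293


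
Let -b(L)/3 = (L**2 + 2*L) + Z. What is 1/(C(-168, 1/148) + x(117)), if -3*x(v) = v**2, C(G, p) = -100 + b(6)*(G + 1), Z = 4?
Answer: 1/21389 ≈ 4.6753e-5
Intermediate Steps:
b(L) = -12 - 6*L - 3*L**2 (b(L) = -3*((L**2 + 2*L) + 4) = -3*(4 + L**2 + 2*L) = -12 - 6*L - 3*L**2)
C(G, p) = -256 - 156*G (C(G, p) = -100 + (-12 - 6*6 - 3*6**2)*(G + 1) = -100 + (-12 - 36 - 3*36)*(1 + G) = -100 + (-12 - 36 - 108)*(1 + G) = -100 - 156*(1 + G) = -100 + (-156 - 156*G) = -256 - 156*G)
x(v) = -v**2/3
1/(C(-168, 1/148) + x(117)) = 1/((-256 - 156*(-168)) - 1/3*117**2) = 1/((-256 + 26208) - 1/3*13689) = 1/(25952 - 4563) = 1/21389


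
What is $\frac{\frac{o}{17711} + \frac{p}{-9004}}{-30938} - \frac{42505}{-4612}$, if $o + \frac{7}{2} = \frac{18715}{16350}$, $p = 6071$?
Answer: $\frac{85717524034084504517}{9300747813566939160} \approx 9.2162$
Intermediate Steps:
$o = - \frac{3851}{1635}$ ($o = - \frac{7}{2} + \frac{18715}{16350} = - \frac{7}{2} + 18715 \cdot \frac{1}{16350} = - \frac{7}{2} + \frac{3743}{3270} = - \frac{3851}{1635} \approx -2.3554$)
$\frac{\frac{o}{17711} + \frac{p}{-9004}}{-30938} - \frac{42505}{-4612} = \frac{- \frac{3851}{1635 \cdot 17711} + \frac{6071}{-9004}}{-30938} - \frac{42505}{-4612} = \left(\left(- \frac{3851}{1635}\right) \frac{1}{17711} + 6071 \left(- \frac{1}{9004}\right)\right) \left(- \frac{1}{30938}\right) - - \frac{42505}{4612} = \left(- \frac{3851}{28957485} - \frac{6071}{9004}\right) \left(- \frac{1}{30938}\right) + \frac{42505}{4612} = \left(- \frac{175835565839}{260733194940}\right) \left(- \frac{1}{30938}\right) + \frac{42505}{4612} = \frac{175835565839}{8066563585053720} + \frac{42505}{4612} = \frac{85717524034084504517}{9300747813566939160}$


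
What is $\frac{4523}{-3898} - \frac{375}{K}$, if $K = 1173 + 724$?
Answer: $- \frac{10041881}{7394506} \approx -1.358$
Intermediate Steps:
$K = 1897$
$\frac{4523}{-3898} - \frac{375}{K} = \frac{4523}{-3898} - \frac{375}{1897} = 4523 \left(- \frac{1}{3898}\right) - \frac{375}{1897} = - \frac{4523}{3898} - \frac{375}{1897} = - \frac{10041881}{7394506}$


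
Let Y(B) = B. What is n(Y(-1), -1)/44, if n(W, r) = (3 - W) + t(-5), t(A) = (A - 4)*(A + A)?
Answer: 47/22 ≈ 2.1364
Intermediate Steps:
t(A) = 2*A*(-4 + A) (t(A) = (-4 + A)*(2*A) = 2*A*(-4 + A))
n(W, r) = 93 - W (n(W, r) = (3 - W) + 2*(-5)*(-4 - 5) = (3 - W) + 2*(-5)*(-9) = (3 - W) + 90 = 93 - W)
n(Y(-1), -1)/44 = (93 - 1*(-1))/44 = (93 + 1)/44 = (1/44)*94 = 47/22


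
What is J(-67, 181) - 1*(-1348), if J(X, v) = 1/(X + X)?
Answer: 180631/134 ≈ 1348.0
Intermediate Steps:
J(X, v) = 1/(2*X)
J(-67, 181) - 1*(-1348) = (½)/(-67) - 1*(-1348) = (½)*(-1/67) + 1348 = -1/134 + 1348 = 180631/134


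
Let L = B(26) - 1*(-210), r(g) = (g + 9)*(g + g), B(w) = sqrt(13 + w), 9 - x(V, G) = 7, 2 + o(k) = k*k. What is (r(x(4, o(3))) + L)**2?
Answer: (254 + sqrt(39))**2 ≈ 67728.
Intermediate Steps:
o(k) = -2 + k**2 (o(k) = -2 + k*k = -2 + k**2)
x(V, G) = 2 (x(V, G) = 9 - 1*7 = 9 - 7 = 2)
r(g) = 2*g*(9 + g) (r(g) = (9 + g)*(2*g) = 2*g*(9 + g))
L = 210 + sqrt(39) (L = sqrt(13 + 26) - 1*(-210) = sqrt(39) + 210 = 210 + sqrt(39) ≈ 216.25)
(r(x(4, o(3))) + L)**2 = (2*2*(9 + 2) + (210 + sqrt(39)))**2 = (2*2*11 + (210 + sqrt(39)))**2 = (44 + (210 + sqrt(39)))**2 = (254 + sqrt(39))**2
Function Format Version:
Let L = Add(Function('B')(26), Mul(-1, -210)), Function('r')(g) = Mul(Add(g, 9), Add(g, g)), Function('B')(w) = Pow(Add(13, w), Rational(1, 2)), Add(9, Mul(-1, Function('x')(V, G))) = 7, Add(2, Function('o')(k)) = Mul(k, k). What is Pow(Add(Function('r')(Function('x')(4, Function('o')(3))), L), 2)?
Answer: Pow(Add(254, Pow(39, Rational(1, 2))), 2) ≈ 67728.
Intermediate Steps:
Function('o')(k) = Add(-2, Pow(k, 2)) (Function('o')(k) = Add(-2, Mul(k, k)) = Add(-2, Pow(k, 2)))
Function('x')(V, G) = 2 (Function('x')(V, G) = Add(9, Mul(-1, 7)) = Add(9, -7) = 2)
Function('r')(g) = Mul(2, g, Add(9, g)) (Function('r')(g) = Mul(Add(9, g), Mul(2, g)) = Mul(2, g, Add(9, g)))
L = Add(210, Pow(39, Rational(1, 2))) (L = Add(Pow(Add(13, 26), Rational(1, 2)), Mul(-1, -210)) = Add(Pow(39, Rational(1, 2)), 210) = Add(210, Pow(39, Rational(1, 2))) ≈ 216.25)
Pow(Add(Function('r')(Function('x')(4, Function('o')(3))), L), 2) = Pow(Add(Mul(2, 2, Add(9, 2)), Add(210, Pow(39, Rational(1, 2)))), 2) = Pow(Add(Mul(2, 2, 11), Add(210, Pow(39, Rational(1, 2)))), 2) = Pow(Add(44, Add(210, Pow(39, Rational(1, 2)))), 2) = Pow(Add(254, Pow(39, Rational(1, 2))), 2)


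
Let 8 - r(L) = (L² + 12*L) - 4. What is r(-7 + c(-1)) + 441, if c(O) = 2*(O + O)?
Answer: 464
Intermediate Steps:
c(O) = 4*O (c(O) = 2*(2*O) = 4*O)
r(L) = 12 - L² - 12*L (r(L) = 8 - ((L² + 12*L) - 4) = 8 - (-4 + L² + 12*L) = 8 + (4 - L² - 12*L) = 12 - L² - 12*L)
r(-7 + c(-1)) + 441 = (12 - (-7 + 4*(-1))² - 12*(-7 + 4*(-1))) + 441 = (12 - (-7 - 4)² - 12*(-7 - 4)) + 441 = (12 - 1*(-11)² - 12*(-11)) + 441 = (12 - 1*121 + 132) + 441 = (12 - 121 + 132) + 441 = 23 + 441 = 464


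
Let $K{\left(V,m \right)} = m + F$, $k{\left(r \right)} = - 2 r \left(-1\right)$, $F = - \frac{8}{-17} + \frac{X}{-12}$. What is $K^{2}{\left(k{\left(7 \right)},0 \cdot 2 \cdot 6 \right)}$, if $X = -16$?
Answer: $\frac{8464}{2601} \approx 3.2541$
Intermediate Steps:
$F = \frac{92}{51}$ ($F = - \frac{8}{-17} - \frac{16}{-12} = \left(-8\right) \left(- \frac{1}{17}\right) - - \frac{4}{3} = \frac{8}{17} + \frac{4}{3} = \frac{92}{51} \approx 1.8039$)
$k{\left(r \right)} = 2 r$
$K{\left(V,m \right)} = \frac{92}{51} + m$ ($K{\left(V,m \right)} = m + \frac{92}{51} = \frac{92}{51} + m$)
$K^{2}{\left(k{\left(7 \right)},0 \cdot 2 \cdot 6 \right)} = \left(\frac{92}{51} + 0 \cdot 2 \cdot 6\right)^{2} = \left(\frac{92}{51} + 0 \cdot 6\right)^{2} = \left(\frac{92}{51} + 0\right)^{2} = \left(\frac{92}{51}\right)^{2} = \frac{8464}{2601}$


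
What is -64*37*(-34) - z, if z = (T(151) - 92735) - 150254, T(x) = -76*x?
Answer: 334977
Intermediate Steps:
z = -254465 (z = (-76*151 - 92735) - 150254 = (-11476 - 92735) - 150254 = -104211 - 150254 = -254465)
-64*37*(-34) - z = -64*37*(-34) - 1*(-254465) = -2368*(-34) + 254465 = 80512 + 254465 = 334977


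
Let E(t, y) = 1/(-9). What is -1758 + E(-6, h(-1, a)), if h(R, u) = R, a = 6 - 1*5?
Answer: -15823/9 ≈ -1758.1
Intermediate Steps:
a = 1 (a = 6 - 5 = 1)
E(t, y) = -⅑
-1758 + E(-6, h(-1, a)) = -1758 - ⅑ = -15823/9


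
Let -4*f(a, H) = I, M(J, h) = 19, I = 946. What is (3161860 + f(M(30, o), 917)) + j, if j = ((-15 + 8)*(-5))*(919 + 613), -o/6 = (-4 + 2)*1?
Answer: 6430487/2 ≈ 3.2152e+6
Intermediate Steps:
o = 12 (o = -6*(-4 + 2) = -(-12) = -6*(-2) = 12)
j = 53620 (j = -7*(-5)*1532 = 35*1532 = 53620)
f(a, H) = -473/2 (f(a, H) = -¼*946 = -473/2)
(3161860 + f(M(30, o), 917)) + j = (3161860 - 473/2) + 53620 = 6323247/2 + 53620 = 6430487/2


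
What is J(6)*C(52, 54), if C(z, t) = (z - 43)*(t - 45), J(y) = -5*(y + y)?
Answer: -4860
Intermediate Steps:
J(y) = -10*y
C(z, t) = (-45 + t)*(-43 + z) (C(z, t) = (-43 + z)*(-45 + t) = (-45 + t)*(-43 + z))
J(6)*C(52, 54) = (-10*6)*(1935 - 45*52 - 43*54 + 54*52) = -60*(1935 - 2340 - 2322 + 2808) = -60*81 = -4860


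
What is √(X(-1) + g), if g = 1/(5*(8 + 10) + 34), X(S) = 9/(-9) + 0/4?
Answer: I*√3813/62 ≈ 0.99596*I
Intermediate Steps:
X(S) = -1 (X(S) = 9*(-⅑) + 0*(¼) = -1 + 0 = -1)
g = 1/124 (g = 1/(5*18 + 34) = 1/(90 + 34) = 1/124 ≈ 0.0080645)
√(X(-1) + g) = √(-1 + 1/124) = √(-123/124) = I*√3813/62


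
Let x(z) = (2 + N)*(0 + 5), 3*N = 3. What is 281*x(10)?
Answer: 4215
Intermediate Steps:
N = 1 (N = (1/3)*3 = 1)
x(z) = 15 (x(z) = (2 + 1)*(0 + 5) = 3*5 = 15)
281*x(10) = 281*15 = 4215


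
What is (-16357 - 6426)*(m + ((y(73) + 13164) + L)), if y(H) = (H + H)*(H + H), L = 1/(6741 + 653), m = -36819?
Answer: 394022074395/7394 ≈ 5.3289e+7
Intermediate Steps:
L = 1/7394 ≈ 0.00013524
y(H) = 4*H² (y(H) = (2*H)*(2*H) = 4*H²)
(-16357 - 6426)*(m + ((y(73) + 13164) + L)) = (-16357 - 6426)*(-36819 + ((4*73² + 13164) + 1/7394)) = -22783*(-36819 + ((4*5329 + 13164) + 1/7394)) = -22783*(-36819 + ((21316 + 13164) + 1/7394)) = -22783*(-36819 + (34480 + 1/7394)) = -22783*(-36819 + 254945121/7394) = -22783*(-17294565/7394) = 394022074395/7394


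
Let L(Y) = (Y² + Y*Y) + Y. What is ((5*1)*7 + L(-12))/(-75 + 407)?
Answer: 311/332 ≈ 0.93675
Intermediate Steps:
L(Y) = Y + 2*Y² (L(Y) = (Y² + Y²) + Y = 2*Y² + Y = Y + 2*Y²)
((5*1)*7 + L(-12))/(-75 + 407) = ((5*1)*7 - 12*(1 + 2*(-12)))/(-75 + 407) = (5*7 - 12*(1 - 24))/332 = (35 - 12*(-23))*(1/332) = (35 + 276)*(1/332) = 311*(1/332) = 311/332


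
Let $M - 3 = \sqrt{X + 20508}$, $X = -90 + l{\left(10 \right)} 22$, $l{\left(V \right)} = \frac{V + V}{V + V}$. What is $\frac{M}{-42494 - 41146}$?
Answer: $- \frac{1}{27880} - \frac{\sqrt{5110}}{41820} \approx -0.0017452$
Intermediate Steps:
$l{\left(V \right)} = 1$ ($l{\left(V \right)} = \frac{2 V}{2 V} = 2 V \frac{1}{2 V} = 1$)
$X = -68$ ($X = -90 + 1 \cdot 22 = -90 + 22 = -68$)
$M = 3 + 2 \sqrt{5110}$ ($M = 3 + \sqrt{-68 + 20508} = 3 + \sqrt{20440} = 3 + 2 \sqrt{5110} \approx 145.97$)
$\frac{M}{-42494 - 41146} = \frac{3 + 2 \sqrt{5110}}{-42494 - 41146} = \frac{3 + 2 \sqrt{5110}}{-83640} = \left(3 + 2 \sqrt{5110}\right) \left(- \frac{1}{83640}\right) = - \frac{1}{27880} - \frac{\sqrt{5110}}{41820}$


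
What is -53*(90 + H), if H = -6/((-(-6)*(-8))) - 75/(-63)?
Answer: -813073/168 ≈ -4839.7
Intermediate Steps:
H = 221/168 (H = -6/((-6*8)) - 75*(-1/63) = -6/(-48) + 25/21 = -6*(-1/48) + 25/21 = 1/8 + 25/21 = 221/168 ≈ 1.3155)
-53*(90 + H) = -53*(90 + 221/168) = -53*15341/168 = -813073/168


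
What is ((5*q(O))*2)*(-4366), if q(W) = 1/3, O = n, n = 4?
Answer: -43660/3 ≈ -14553.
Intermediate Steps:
O = 4
q(W) = ⅓
((5*q(O))*2)*(-4366) = ((5*(⅓))*2)*(-4366) = ((5/3)*2)*(-4366) = (10/3)*(-4366) = -43660/3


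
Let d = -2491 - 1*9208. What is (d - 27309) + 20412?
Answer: -18596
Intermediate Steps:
d = -11699 (d = -2491 - 9208 = -11699)
(d - 27309) + 20412 = (-11699 - 27309) + 20412 = -39008 + 20412 = -18596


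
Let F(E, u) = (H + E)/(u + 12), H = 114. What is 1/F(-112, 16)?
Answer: 14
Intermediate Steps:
F(E, u) = (114 + E)/(12 + u) (F(E, u) = (114 + E)/(u + 12) = (114 + E)/(12 + u))
1/F(-112, 16) = 1/((114 - 112)/(12 + 16)) = 1/(2/28) = 1/((1/28)*2) = 1/(1/14) = 14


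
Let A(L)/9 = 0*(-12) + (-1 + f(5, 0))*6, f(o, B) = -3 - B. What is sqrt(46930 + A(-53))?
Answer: sqrt(46714) ≈ 216.13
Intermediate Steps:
A(L) = -216 (A(L) = 9*(0*(-12) + (-1 + (-3 - 1*0))*6) = 9*(0 + (-1 + (-3 + 0))*6) = 9*(0 + (-1 - 3)*6) = 9*(0 - 4*6) = 9*(0 - 24) = 9*(-24) = -216)
sqrt(46930 + A(-53)) = sqrt(46930 - 216) = sqrt(46714)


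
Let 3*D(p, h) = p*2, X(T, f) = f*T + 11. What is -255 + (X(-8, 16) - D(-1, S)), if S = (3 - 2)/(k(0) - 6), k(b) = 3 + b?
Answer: -1114/3 ≈ -371.33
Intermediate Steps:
X(T, f) = 11 + T*f (X(T, f) = T*f + 11 = 11 + T*f)
S = -1/3 (S = (3 - 2)/((3 + 0) - 6) = 1/(3 - 6) = 1/(-3) = 1*(-1/3) = -1/3 ≈ -0.33333)
D(p, h) = 2*p/3 (D(p, h) = (p*2)/3 = (2*p)/3 = 2*p/3)
-255 + (X(-8, 16) - D(-1, S)) = -255 + ((11 - 8*16) - 2*(-1)/3) = -255 + ((11 - 128) - 1*(-2/3)) = -255 + (-117 + 2/3) = -255 - 349/3 = -1114/3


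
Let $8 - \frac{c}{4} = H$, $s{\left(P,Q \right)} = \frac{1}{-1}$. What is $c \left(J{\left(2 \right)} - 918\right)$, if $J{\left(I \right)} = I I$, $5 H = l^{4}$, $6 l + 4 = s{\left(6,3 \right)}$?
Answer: $- \frac{4681051}{162} \approx -28895.0$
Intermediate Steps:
$s{\left(P,Q \right)} = -1$
$l = - \frac{5}{6}$ ($l = - \frac{2}{3} + \frac{1}{6} \left(-1\right) = - \frac{2}{3} - \frac{1}{6} = - \frac{5}{6} \approx -0.83333$)
$H = \frac{125}{1296}$ ($H = \frac{\left(- \frac{5}{6}\right)^{4}}{5} = \frac{1}{5} \cdot \frac{625}{1296} = \frac{125}{1296} \approx 0.096451$)
$c = \frac{10243}{324}$ ($c = 32 - \frac{125}{324} = \frac{10243}{324} \approx 31.614$)
$J{\left(I \right)} = I^{2}$
$c \left(J{\left(2 \right)} - 918\right) = \frac{10243 \left(2^{2} - 918\right)}{324} = \frac{10243 \left(4 - 918\right)}{324} = \frac{10243}{324} \left(-914\right) = - \frac{4681051}{162}$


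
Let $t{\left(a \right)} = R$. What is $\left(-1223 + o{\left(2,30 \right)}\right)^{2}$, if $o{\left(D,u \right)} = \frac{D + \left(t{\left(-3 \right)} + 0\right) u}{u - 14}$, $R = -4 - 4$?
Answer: $\frac{98069409}{64} \approx 1.5323 \cdot 10^{6}$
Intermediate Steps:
$R = -8$
$t{\left(a \right)} = -8$
$o{\left(D,u \right)} = \frac{D - 8 u}{-14 + u}$ ($o{\left(D,u \right)} = \frac{D + \left(-8 + 0\right) u}{u - 14} = \frac{D - 8 u}{-14 + u}$)
$\left(-1223 + o{\left(2,30 \right)}\right)^{2} = \left(-1223 + \frac{2 - 240}{-14 + 30}\right)^{2} = \left(-1223 + \frac{2 - 240}{16}\right)^{2} = \left(-1223 + \frac{1}{16} \left(-238\right)\right)^{2} = \left(-1223 - \frac{119}{8}\right)^{2} = \left(- \frac{9903}{8}\right)^{2} = \frac{98069409}{64}$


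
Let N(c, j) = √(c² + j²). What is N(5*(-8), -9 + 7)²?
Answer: 1604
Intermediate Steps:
N(5*(-8), -9 + 7)² = (√((5*(-8))² + (-9 + 7)²))² = (√((-40)² + (-2)²))² = (√(1600 + 4))² = (√1604)² = (2*√401)² = 1604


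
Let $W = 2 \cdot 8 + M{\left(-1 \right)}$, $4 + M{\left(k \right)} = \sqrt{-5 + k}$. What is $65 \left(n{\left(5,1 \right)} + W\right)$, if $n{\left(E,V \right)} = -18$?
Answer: $-390 + 65 i \sqrt{6} \approx -390.0 + 159.22 i$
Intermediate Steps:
$M{\left(k \right)} = -4 + \sqrt{-5 + k}$
$W = 12 + i \sqrt{6}$ ($W = 2 \cdot 8 - \left(4 - \sqrt{-5 - 1}\right) = 16 - \left(4 - \sqrt{-6}\right) = 16 - \left(4 - i \sqrt{6}\right) = 12 + i \sqrt{6} \approx 12.0 + 2.4495 i$)
$65 \left(n{\left(5,1 \right)} + W\right) = 65 \left(-18 + \left(12 + i \sqrt{6}\right)\right) = 65 \left(-6 + i \sqrt{6}\right) = -390 + 65 i \sqrt{6}$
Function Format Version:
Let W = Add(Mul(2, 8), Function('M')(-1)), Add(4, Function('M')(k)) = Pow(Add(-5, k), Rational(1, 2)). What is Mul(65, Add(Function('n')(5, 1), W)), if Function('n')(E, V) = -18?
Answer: Add(-390, Mul(65, I, Pow(6, Rational(1, 2)))) ≈ Add(-390.00, Mul(159.22, I))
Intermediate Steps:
Function('M')(k) = Add(-4, Pow(Add(-5, k), Rational(1, 2)))
W = Add(12, Mul(I, Pow(6, Rational(1, 2)))) (W = Add(Mul(2, 8), Add(-4, Pow(Add(-5, -1), Rational(1, 2)))) = Add(16, Add(-4, Pow(-6, Rational(1, 2)))) = Add(16, Add(-4, Mul(I, Pow(6, Rational(1, 2))))) = Add(12, Mul(I, Pow(6, Rational(1, 2)))) ≈ Add(12.000, Mul(2.4495, I)))
Mul(65, Add(Function('n')(5, 1), W)) = Mul(65, Add(-18, Add(12, Mul(I, Pow(6, Rational(1, 2)))))) = Mul(65, Add(-6, Mul(I, Pow(6, Rational(1, 2))))) = Add(-390, Mul(65, I, Pow(6, Rational(1, 2))))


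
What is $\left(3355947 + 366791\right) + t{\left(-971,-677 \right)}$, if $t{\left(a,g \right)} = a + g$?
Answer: $3721090$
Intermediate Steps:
$\left(3355947 + 366791\right) + t{\left(-971,-677 \right)} = \left(3355947 + 366791\right) - 1648 = 3722738 - 1648 = 3721090$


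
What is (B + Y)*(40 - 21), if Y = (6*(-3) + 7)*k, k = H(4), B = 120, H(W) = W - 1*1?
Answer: 1653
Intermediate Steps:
H(W) = -1 + W (H(W) = W - 1 = -1 + W)
k = 3 (k = -1 + 4 = 3)
Y = -33 (Y = (6*(-3) + 7)*3 = (-18 + 7)*3 = -11*3 = -33)
(B + Y)*(40 - 21) = (120 - 33)*(40 - 21) = 87*19 = 1653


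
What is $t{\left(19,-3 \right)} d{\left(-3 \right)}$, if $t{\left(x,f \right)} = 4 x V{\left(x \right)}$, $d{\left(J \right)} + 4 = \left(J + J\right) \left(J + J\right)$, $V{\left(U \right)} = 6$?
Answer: $14592$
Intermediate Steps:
$d{\left(J \right)} = -4 + 4 J^{2}$ ($d{\left(J \right)} = -4 + \left(J + J\right) \left(J + J\right) = -4 + 2 J 2 J = -4 + 4 J^{2}$)
$t{\left(x,f \right)} = 24 x$ ($t{\left(x,f \right)} = 4 x 6 = 24 x$)
$t{\left(19,-3 \right)} d{\left(-3 \right)} = 24 \cdot 19 \left(-4 + 4 \left(-3\right)^{2}\right) = 456 \left(-4 + 4 \cdot 9\right) = 456 \left(-4 + 36\right) = 456 \cdot 32 = 14592$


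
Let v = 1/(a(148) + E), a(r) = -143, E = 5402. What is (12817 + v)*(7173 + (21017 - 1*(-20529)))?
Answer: 3283884902276/5259 ≈ 6.2443e+8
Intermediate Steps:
v = 1/5259 (v = 1/(-143 + 5402) = 1/5259 ≈ 0.00019015)
(12817 + v)*(7173 + (21017 - 1*(-20529))) = (12817 + 1/5259)*(7173 + (21017 - 1*(-20529))) = 67404604*(7173 + (21017 + 20529))/5259 = 67404604*(7173 + 41546)/5259 = (67404604/5259)*48719 = 3283884902276/5259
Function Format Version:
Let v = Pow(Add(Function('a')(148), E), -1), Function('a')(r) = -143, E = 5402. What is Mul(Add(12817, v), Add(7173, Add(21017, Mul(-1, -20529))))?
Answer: Rational(3283884902276, 5259) ≈ 6.2443e+8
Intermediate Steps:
v = Rational(1, 5259) (v = Pow(Add(-143, 5402), -1) = Pow(5259, -1) = Rational(1, 5259) ≈ 0.00019015)
Mul(Add(12817, v), Add(7173, Add(21017, Mul(-1, -20529)))) = Mul(Add(12817, Rational(1, 5259)), Add(7173, Add(21017, Mul(-1, -20529)))) = Mul(Rational(67404604, 5259), Add(7173, Add(21017, 20529))) = Mul(Rational(67404604, 5259), Add(7173, 41546)) = Mul(Rational(67404604, 5259), 48719) = Rational(3283884902276, 5259)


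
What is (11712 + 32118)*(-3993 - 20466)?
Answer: -1072037970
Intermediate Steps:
(11712 + 32118)*(-3993 - 20466) = 43830*(-24459) = -1072037970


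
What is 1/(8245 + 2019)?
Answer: 1/10264 ≈ 9.7428e-5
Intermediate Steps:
1/(8245 + 2019) = 1/10264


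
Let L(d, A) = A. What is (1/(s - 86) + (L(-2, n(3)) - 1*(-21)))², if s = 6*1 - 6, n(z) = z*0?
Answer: 3258025/7396 ≈ 440.51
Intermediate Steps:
n(z) = 0
s = 0 (s = 6 - 6 = 0)
(1/(s - 86) + (L(-2, n(3)) - 1*(-21)))² = (1/(0 - 86) + (0 - 1*(-21)))² = (1/(-86) + (0 + 21))² = (-1/86 + 21)² = (1805/86)² = 3258025/7396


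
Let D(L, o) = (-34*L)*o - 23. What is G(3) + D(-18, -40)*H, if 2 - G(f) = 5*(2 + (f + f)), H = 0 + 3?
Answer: -73547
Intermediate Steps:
D(L, o) = -23 - 34*L*o (D(L, o) = -34*L*o - 23 = -23 - 34*L*o)
H = 3
G(f) = -8 - 10*f (G(f) = 2 - 5*(2 + (f + f)) = 2 - 5*(2 + 2*f) = 2 - (10 + 10*f) = 2 + (-10 - 10*f) = -8 - 10*f)
G(3) + D(-18, -40)*H = (-8 - 10*3) + (-23 - 34*(-18)*(-40))*3 = (-8 - 30) + (-23 - 24480)*3 = -38 - 24503*3 = -38 - 73509 = -73547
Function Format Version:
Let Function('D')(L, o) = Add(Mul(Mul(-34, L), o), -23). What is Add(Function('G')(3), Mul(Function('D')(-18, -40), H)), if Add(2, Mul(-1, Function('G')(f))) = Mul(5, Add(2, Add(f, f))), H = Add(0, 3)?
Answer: -73547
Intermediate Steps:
Function('D')(L, o) = Add(-23, Mul(-34, L, o)) (Function('D')(L, o) = Add(Mul(-34, L, o), -23) = Add(-23, Mul(-34, L, o)))
H = 3
Function('G')(f) = Add(-8, Mul(-10, f)) (Function('G')(f) = Add(2, Mul(-1, Mul(5, Add(2, Add(f, f))))) = Add(2, Mul(-1, Mul(5, Add(2, Mul(2, f))))) = Add(2, Mul(-1, Add(10, Mul(10, f)))) = Add(2, Add(-10, Mul(-10, f))) = Add(-8, Mul(-10, f)))
Add(Function('G')(3), Mul(Function('D')(-18, -40), H)) = Add(Add(-8, Mul(-10, 3)), Mul(Add(-23, Mul(-34, -18, -40)), 3)) = Add(Add(-8, -30), Mul(Add(-23, -24480), 3)) = Add(-38, Mul(-24503, 3)) = Add(-38, -73509) = -73547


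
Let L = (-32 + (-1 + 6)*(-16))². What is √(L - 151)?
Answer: 27*√17 ≈ 111.32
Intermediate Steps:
L = 12544 (L = (-32 + 5*(-16))² = (-32 - 80)² = (-112)² = 12544)
√(L - 151) = √(12544 - 151) = √12393 = 27*√17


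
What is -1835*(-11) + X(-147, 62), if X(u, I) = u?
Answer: 20038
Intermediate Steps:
-1835*(-11) + X(-147, 62) = -1835*(-11) - 147 = 20185 - 147 = 20038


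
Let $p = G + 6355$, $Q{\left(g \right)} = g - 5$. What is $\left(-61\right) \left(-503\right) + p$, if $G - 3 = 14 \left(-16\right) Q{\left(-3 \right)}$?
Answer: $38833$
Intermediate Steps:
$Q{\left(g \right)} = -5 + g$
$G = 1795$ ($G = 3 + 14 \left(-16\right) \left(-5 - 3\right) = 3 - -1792 = 3 + 1792 = 1795$)
$p = 8150$ ($p = 1795 + 6355 = 8150$)
$\left(-61\right) \left(-503\right) + p = \left(-61\right) \left(-503\right) + 8150 = 30683 + 8150 = 38833$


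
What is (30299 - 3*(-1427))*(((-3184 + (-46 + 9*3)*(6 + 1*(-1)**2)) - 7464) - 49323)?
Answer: -2078396320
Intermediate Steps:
(30299 - 3*(-1427))*(((-3184 + (-46 + 9*3)*(6 + 1*(-1)**2)) - 7464) - 49323) = (30299 + 4281)*(((-3184 + (-46 + 27)*(6 + 1*1)) - 7464) - 49323) = 34580*(((-3184 - 19*(6 + 1)) - 7464) - 49323) = 34580*(((-3184 - 19*7) - 7464) - 49323) = 34580*(((-3184 - 133) - 7464) - 49323) = 34580*((-3317 - 7464) - 49323) = 34580*(-10781 - 49323) = 34580*(-60104) = -2078396320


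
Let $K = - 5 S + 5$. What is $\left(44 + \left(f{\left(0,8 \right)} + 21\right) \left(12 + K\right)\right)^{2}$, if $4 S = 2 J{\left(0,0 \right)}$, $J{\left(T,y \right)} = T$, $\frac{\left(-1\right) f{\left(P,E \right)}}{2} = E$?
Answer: $16641$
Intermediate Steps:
$f{\left(P,E \right)} = - 2 E$
$S = 0$ ($S = \frac{2 \cdot 0}{4} = \frac{1}{4} \cdot 0 = 0$)
$K = 5$ ($K = \left(-5\right) 0 + 5 = 0 + 5 = 5$)
$\left(44 + \left(f{\left(0,8 \right)} + 21\right) \left(12 + K\right)\right)^{2} = \left(44 + \left(\left(-2\right) 8 + 21\right) \left(12 + 5\right)\right)^{2} = \left(44 + \left(-16 + 21\right) 17\right)^{2} = \left(44 + 5 \cdot 17\right)^{2} = \left(44 + 85\right)^{2} = 129^{2} = 16641$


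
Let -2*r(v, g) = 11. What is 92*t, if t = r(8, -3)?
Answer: -506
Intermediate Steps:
r(v, g) = -11/2 (r(v, g) = -½*11 = -11/2)
t = -11/2 ≈ -5.5000
92*t = 92*(-11/2) = -506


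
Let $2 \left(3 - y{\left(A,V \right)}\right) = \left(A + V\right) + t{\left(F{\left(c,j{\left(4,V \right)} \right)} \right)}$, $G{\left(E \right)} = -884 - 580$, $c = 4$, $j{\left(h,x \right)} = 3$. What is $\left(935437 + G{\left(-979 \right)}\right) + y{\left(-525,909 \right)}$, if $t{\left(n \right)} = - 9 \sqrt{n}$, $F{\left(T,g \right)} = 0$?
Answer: $933784$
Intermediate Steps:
$G{\left(E \right)} = -1464$ ($G{\left(E \right)} = -884 - 580 = -1464$)
$y{\left(A,V \right)} = 3 - \frac{A}{2} - \frac{V}{2}$ ($y{\left(A,V \right)} = 3 - \frac{\left(A + V\right) - 9 \sqrt{0}}{2} = 3 - \frac{\left(A + V\right) - 0}{2} = 3 - \frac{\left(A + V\right) + 0}{2} = 3 - \frac{A + V}{2} = 3 - \left(\frac{A}{2} + \frac{V}{2}\right) = 3 - \frac{A}{2} - \frac{V}{2}$)
$\left(935437 + G{\left(-979 \right)}\right) + y{\left(-525,909 \right)} = \left(935437 - 1464\right) - 189 = 933973 + \left(3 + \frac{525}{2} - \frac{909}{2}\right) = 933973 - 189 = 933784$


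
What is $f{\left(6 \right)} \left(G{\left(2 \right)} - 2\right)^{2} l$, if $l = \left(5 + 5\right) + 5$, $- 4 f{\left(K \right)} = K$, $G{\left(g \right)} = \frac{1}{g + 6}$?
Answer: $- \frac{10125}{128} \approx -79.102$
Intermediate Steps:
$G{\left(g \right)} = \frac{1}{6 + g}$
$f{\left(K \right)} = - \frac{K}{4}$
$l = 15$ ($l = 10 + 5 = 15$)
$f{\left(6 \right)} \left(G{\left(2 \right)} - 2\right)^{2} l = \left(- \frac{1}{4}\right) 6 \left(\frac{1}{6 + 2} - 2\right)^{2} \cdot 15 = - \frac{3 \left(\frac{1}{8} - 2\right)^{2}}{2} \cdot 15 = - \frac{3 \left(- \frac{15}{8}\right)^{2}}{2} \cdot 15 = \left(- \frac{3}{2}\right) \frac{225}{64} \cdot 15 = \left(- \frac{675}{128}\right) 15 = - \frac{10125}{128}$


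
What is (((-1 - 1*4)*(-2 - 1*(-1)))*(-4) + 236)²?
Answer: 46656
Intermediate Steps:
(((-1 - 1*4)*(-2 - 1*(-1)))*(-4) + 236)² = (((-1 - 4)*(-2 + 1))*(-4) + 236)² = (-5*(-1)*(-4) + 236)² = (5*(-4) + 236)² = (-20 + 236)² = 216² = 46656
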